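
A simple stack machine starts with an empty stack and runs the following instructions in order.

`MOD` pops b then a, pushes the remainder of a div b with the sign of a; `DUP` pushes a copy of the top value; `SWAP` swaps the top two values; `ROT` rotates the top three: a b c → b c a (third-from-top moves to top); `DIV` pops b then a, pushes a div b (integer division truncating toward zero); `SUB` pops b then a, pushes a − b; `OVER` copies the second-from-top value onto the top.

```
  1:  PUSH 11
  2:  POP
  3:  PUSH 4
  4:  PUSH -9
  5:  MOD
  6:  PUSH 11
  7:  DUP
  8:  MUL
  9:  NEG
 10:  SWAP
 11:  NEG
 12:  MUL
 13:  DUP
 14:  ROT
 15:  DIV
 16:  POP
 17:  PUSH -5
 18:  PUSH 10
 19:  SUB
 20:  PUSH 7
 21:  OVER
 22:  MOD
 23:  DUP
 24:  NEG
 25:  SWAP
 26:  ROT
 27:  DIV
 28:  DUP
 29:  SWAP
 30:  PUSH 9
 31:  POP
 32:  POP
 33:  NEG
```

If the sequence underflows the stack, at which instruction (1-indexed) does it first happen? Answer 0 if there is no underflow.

14

PUSH 11 -> [11]
POP     -> []
PUSH 4  -> [4]
PUSH -9 -> [4, -9]
MOD     -> [4]
PUSH 11 -> [4, 11]
DUP     -> [4, 11, 11]
MUL     -> [4, 121]
NEG     -> [4, -121]
SWAP    -> [-121, 4]
NEG     -> [-121, -4]
MUL     -> [484]
DUP     -> [484, 484]
ROT  — needs 3 operands, stack has 2 → underflow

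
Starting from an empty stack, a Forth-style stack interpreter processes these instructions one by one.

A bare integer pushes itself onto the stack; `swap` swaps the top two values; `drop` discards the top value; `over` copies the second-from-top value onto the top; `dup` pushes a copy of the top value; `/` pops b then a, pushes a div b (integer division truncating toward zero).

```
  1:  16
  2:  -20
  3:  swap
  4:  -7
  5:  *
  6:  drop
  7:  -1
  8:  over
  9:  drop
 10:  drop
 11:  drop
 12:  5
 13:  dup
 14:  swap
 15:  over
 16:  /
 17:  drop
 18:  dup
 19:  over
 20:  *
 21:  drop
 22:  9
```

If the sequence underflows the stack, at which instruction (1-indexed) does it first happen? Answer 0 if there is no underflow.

0

16   → 16
-20  → 16 -20
swap → -20 16
-7   → -20 16 -7
*    → -20 -112
drop → -20
-1   → -20 -1
over → -20 -1 -20
drop → -20 -1
drop → -20
drop → (empty)
5    → 5
dup  → 5 5
swap → 5 5
over → 5 5 5
/    → 5 1
drop → 5
dup  → 5 5
over → 5 5 5
*    → 5 25
drop → 5
9    → 5 9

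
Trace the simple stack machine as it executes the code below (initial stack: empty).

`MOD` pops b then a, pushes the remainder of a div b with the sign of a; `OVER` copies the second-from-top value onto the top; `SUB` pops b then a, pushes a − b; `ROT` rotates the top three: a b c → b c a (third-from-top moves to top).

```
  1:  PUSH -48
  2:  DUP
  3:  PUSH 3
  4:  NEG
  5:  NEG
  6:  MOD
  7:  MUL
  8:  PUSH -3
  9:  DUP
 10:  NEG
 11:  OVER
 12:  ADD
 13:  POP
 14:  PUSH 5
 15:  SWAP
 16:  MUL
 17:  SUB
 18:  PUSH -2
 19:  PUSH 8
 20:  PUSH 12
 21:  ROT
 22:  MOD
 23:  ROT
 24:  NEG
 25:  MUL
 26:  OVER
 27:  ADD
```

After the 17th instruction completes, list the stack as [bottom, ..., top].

[15]

PUSH -48  -48
DUP       -48 -48
PUSH 3    -48 -48 3
NEG       -48 -48 -3
NEG       -48 -48 3
MOD       -48 0
MUL       0
PUSH -3   0 -3
DUP       0 -3 -3
NEG       0 -3 3
OVER      0 -3 3 -3
ADD       0 -3 0
POP       0 -3
PUSH 5    0 -3 5
SWAP      0 5 -3
MUL       0 -15
SUB       15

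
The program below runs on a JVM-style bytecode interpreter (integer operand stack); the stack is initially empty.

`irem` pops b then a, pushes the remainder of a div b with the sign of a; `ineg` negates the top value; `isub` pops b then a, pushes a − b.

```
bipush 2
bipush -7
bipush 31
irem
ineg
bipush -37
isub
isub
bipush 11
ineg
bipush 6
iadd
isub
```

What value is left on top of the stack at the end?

-37

bipush 2    2
bipush -7   2 -7
bipush 31   2 -7 31
irem        2 -7
ineg        2 7
bipush -37  2 7 -37
isub        2 44
isub        -42
bipush 11   -42 11
ineg        -42 -11
bipush 6    -42 -11 6
iadd        -42 -5
isub        -37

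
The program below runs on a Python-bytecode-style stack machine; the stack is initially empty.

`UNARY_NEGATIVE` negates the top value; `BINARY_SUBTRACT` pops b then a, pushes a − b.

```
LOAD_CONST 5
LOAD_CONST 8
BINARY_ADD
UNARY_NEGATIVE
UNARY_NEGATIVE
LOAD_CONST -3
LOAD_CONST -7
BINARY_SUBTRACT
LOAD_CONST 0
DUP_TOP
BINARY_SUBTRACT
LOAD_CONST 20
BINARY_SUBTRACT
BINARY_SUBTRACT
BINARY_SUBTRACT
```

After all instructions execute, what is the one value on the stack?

LOAD_CONST 5    : [5]
LOAD_CONST 8    : [5, 8]
BINARY_ADD      : [13]
UNARY_NEGATIVE  : [-13]
UNARY_NEGATIVE  : [13]
LOAD_CONST -3   : [13, -3]
LOAD_CONST -7   : [13, -3, -7]
BINARY_SUBTRACT : [13, 4]
LOAD_CONST 0    : [13, 4, 0]
DUP_TOP         : [13, 4, 0, 0]
BINARY_SUBTRACT : [13, 4, 0]
LOAD_CONST 20   : [13, 4, 0, 20]
BINARY_SUBTRACT : [13, 4, -20]
BINARY_SUBTRACT : [13, 24]
BINARY_SUBTRACT : [-11]

-11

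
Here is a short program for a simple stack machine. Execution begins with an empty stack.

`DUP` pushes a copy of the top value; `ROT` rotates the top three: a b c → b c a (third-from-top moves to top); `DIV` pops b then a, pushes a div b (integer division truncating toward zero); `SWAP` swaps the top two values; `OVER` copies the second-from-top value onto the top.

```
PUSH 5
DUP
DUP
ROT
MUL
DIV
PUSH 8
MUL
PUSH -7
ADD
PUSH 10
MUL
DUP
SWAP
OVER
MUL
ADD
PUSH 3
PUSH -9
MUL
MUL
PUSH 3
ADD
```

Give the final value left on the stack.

-130407

PUSH 5   5
DUP      5 5
DUP      5 5 5
ROT      5 5 5
MUL      5 25
DIV      0
PUSH 8   0 8
MUL      0
PUSH -7  0 -7
ADD      -7
PUSH 10  -7 10
MUL      -70
DUP      -70 -70
SWAP     -70 -70
OVER     -70 -70 -70
MUL      -70 4900
ADD      4830
PUSH 3   4830 3
PUSH -9  4830 3 -9
MUL      4830 -27
MUL      -130410
PUSH 3   -130410 3
ADD      -130407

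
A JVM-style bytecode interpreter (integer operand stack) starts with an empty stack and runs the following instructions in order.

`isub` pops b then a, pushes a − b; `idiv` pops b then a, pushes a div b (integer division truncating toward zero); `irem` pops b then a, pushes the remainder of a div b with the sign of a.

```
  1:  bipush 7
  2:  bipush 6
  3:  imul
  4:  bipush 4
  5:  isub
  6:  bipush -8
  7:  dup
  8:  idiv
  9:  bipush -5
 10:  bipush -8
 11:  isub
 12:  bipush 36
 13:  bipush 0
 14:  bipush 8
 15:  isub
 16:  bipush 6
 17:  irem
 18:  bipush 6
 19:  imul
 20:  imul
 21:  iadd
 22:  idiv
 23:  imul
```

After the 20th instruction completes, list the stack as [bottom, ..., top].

[38, 1, 3, -432]

bipush 7   [7]
bipush 6   [7, 6]
imul       [42]
bipush 4   [42, 4]
isub       [38]
bipush -8  [38, -8]
dup        [38, -8, -8]
idiv       [38, 1]
bipush -5  [38, 1, -5]
bipush -8  [38, 1, -5, -8]
isub       [38, 1, 3]
bipush 36  [38, 1, 3, 36]
bipush 0   [38, 1, 3, 36, 0]
bipush 8   [38, 1, 3, 36, 0, 8]
isub       [38, 1, 3, 36, -8]
bipush 6   [38, 1, 3, 36, -8, 6]
irem       [38, 1, 3, 36, -2]
bipush 6   [38, 1, 3, 36, -2, 6]
imul       [38, 1, 3, 36, -12]
imul       [38, 1, 3, -432]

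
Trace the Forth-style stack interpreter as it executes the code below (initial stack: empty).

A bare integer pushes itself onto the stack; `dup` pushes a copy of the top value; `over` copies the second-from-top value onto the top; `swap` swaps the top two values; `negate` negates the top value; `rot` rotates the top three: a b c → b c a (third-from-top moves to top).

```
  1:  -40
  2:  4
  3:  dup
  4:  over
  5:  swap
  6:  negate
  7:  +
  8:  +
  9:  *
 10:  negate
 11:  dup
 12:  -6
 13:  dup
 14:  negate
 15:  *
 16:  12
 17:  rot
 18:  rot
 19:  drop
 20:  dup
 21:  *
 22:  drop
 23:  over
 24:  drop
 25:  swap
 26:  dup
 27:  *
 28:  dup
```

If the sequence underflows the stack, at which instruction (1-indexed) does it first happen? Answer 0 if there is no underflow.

0

-40    : [-40]
4      : [-40, 4]
dup    : [-40, 4, 4]
over   : [-40, 4, 4, 4]
swap   : [-40, 4, 4, 4]
negate : [-40, 4, 4, -4]
+      : [-40, 4, 0]
+      : [-40, 4]
*      : [-160]
negate : [160]
dup    : [160, 160]
-6     : [160, 160, -6]
dup    : [160, 160, -6, -6]
negate : [160, 160, -6, 6]
*      : [160, 160, -36]
12     : [160, 160, -36, 12]
rot    : [160, -36, 12, 160]
rot    : [160, 12, 160, -36]
drop   : [160, 12, 160]
dup    : [160, 12, 160, 160]
*      : [160, 12, 25600]
drop   : [160, 12]
over   : [160, 12, 160]
drop   : [160, 12]
swap   : [12, 160]
dup    : [12, 160, 160]
*      : [12, 25600]
dup    : [12, 25600, 25600]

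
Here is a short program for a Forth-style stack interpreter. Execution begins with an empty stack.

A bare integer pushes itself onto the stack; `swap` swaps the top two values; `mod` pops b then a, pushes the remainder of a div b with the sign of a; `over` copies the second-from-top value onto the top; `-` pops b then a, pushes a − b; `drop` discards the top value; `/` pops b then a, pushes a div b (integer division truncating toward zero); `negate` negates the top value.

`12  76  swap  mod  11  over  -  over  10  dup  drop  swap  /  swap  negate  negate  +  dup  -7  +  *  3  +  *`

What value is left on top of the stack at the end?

12      [12]
76      [12, 76]
swap    [76, 12]
mod     [4]
11      [4, 11]
over    [4, 11, 4]
-       [4, 7]
over    [4, 7, 4]
10      [4, 7, 4, 10]
dup     [4, 7, 4, 10, 10]
drop    [4, 7, 4, 10]
swap    [4, 7, 10, 4]
/       [4, 7, 2]
swap    [4, 2, 7]
negate  [4, 2, -7]
negate  [4, 2, 7]
+       [4, 9]
dup     [4, 9, 9]
-7      [4, 9, 9, -7]
+       [4, 9, 2]
*       [4, 18]
3       [4, 18, 3]
+       [4, 21]
*       [84]

84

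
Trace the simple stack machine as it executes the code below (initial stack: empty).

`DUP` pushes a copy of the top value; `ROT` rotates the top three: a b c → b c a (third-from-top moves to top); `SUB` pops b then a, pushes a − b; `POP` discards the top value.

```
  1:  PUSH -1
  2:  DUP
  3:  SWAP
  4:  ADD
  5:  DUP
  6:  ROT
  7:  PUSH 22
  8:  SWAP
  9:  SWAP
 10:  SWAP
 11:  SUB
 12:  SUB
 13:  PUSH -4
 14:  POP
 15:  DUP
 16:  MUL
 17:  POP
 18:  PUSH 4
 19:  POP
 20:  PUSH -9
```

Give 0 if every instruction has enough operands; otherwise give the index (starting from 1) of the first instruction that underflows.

6

PUSH -1 : -1
DUP     : -1 -1
SWAP    : -1 -1
ADD     : -2
DUP     : -2 -2
ROT  — needs 3 operands, stack has 2 → underflow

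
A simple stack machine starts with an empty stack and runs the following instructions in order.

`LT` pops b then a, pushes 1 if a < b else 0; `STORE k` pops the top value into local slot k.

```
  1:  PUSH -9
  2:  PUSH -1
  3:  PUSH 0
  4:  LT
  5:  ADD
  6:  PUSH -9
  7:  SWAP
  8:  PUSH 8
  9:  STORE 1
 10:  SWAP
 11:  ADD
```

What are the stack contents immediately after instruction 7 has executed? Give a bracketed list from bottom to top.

PUSH -9 : [-9]
PUSH -1 : [-9, -1]
PUSH 0  : [-9, -1, 0]
LT      : [-9, 1]
ADD     : [-8]
PUSH -9 : [-8, -9]
SWAP    : [-9, -8]

[-9, -8]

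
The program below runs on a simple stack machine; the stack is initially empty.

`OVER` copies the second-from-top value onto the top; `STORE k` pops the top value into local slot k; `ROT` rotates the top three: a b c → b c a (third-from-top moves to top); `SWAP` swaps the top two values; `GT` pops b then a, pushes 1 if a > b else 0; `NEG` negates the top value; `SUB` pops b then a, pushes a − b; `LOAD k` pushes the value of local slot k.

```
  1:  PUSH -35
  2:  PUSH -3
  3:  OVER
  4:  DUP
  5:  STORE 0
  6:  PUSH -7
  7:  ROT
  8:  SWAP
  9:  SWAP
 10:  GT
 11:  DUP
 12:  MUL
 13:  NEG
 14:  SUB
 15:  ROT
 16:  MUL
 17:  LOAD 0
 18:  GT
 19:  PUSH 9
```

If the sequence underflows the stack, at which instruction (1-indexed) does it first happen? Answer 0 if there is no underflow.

15

PUSH -35 : -35
PUSH -3  : -35 -3
OVER     : -35 -3 -35
DUP      : -35 -3 -35 -35
STORE 0  : -35 -3 -35
PUSH -7  : -35 -3 -35 -7
ROT      : -35 -35 -7 -3
SWAP     : -35 -35 -3 -7
SWAP     : -35 -35 -7 -3
GT       : -35 -35 0
DUP      : -35 -35 0 0
MUL      : -35 -35 0
NEG      : -35 -35 0
SUB      : -35 -35
ROT  — needs 3 operands, stack has 2 → underflow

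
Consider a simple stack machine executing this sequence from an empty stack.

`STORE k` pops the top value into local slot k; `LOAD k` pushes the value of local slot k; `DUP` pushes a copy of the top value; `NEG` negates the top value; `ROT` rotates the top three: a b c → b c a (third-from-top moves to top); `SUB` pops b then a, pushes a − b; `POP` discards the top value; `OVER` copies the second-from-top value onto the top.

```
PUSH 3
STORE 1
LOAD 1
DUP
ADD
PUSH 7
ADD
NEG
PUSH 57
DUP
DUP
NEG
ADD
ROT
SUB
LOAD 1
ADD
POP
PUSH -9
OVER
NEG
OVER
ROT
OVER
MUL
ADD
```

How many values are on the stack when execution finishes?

PUSH 3  -> 3
STORE 1 -> (empty)
LOAD 1  -> 3
DUP     -> 3 3
ADD     -> 6
PUSH 7  -> 6 7
ADD     -> 13
NEG     -> -13
PUSH 57 -> -13 57
DUP     -> -13 57 57
DUP     -> -13 57 57 57
NEG     -> -13 57 57 -57
ADD     -> -13 57 0
ROT     -> 57 0 -13
SUB     -> 57 13
LOAD 1  -> 57 13 3
ADD     -> 57 16
POP     -> 57
PUSH -9 -> 57 -9
OVER    -> 57 -9 57
NEG     -> 57 -9 -57
OVER    -> 57 -9 -57 -9
ROT     -> 57 -57 -9 -9
OVER    -> 57 -57 -9 -9 -9
MUL     -> 57 -57 -9 81
ADD     -> 57 -57 72

3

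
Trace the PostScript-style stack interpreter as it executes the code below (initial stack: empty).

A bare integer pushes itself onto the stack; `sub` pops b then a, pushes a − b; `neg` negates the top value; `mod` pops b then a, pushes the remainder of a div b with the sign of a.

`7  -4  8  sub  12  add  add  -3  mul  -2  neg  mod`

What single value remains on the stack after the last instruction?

-1

7   -> 7
-4  -> 7 -4
8   -> 7 -4 8
sub -> 7 -12
12  -> 7 -12 12
add -> 7 0
add -> 7
-3  -> 7 -3
mul -> -21
-2  -> -21 -2
neg -> -21 2
mod -> -1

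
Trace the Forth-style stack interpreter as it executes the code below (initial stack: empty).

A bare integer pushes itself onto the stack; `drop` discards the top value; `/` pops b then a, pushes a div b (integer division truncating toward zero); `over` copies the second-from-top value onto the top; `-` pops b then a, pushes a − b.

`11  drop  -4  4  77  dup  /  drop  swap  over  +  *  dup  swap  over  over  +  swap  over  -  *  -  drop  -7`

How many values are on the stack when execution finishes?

11   : 11
drop : (empty)
-4   : -4
4    : -4 4
77   : -4 4 77
dup  : -4 4 77 77
/    : -4 4 1
drop : -4 4
swap : 4 -4
over : 4 -4 4
+    : 4 0
*    : 0
dup  : 0 0
swap : 0 0
over : 0 0 0
over : 0 0 0 0
+    : 0 0 0
swap : 0 0 0
over : 0 0 0 0
-    : 0 0 0
*    : 0 0
-    : 0
drop : (empty)
-7   : -7

1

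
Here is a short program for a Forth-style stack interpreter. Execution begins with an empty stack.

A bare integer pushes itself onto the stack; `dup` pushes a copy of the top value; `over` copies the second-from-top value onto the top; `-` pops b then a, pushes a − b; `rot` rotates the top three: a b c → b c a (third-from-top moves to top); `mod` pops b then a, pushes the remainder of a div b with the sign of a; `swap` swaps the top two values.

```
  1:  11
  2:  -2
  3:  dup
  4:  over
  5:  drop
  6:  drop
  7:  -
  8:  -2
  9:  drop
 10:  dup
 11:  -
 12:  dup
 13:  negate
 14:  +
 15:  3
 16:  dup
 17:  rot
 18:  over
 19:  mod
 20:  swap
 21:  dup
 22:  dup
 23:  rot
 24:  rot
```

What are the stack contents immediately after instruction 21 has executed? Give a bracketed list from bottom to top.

11     → [11]
-2     → [11, -2]
dup    → [11, -2, -2]
over   → [11, -2, -2, -2]
drop   → [11, -2, -2]
drop   → [11, -2]
-      → [13]
-2     → [13, -2]
drop   → [13]
dup    → [13, 13]
-      → [0]
dup    → [0, 0]
negate → [0, 0]
+      → [0]
3      → [0, 3]
dup    → [0, 3, 3]
rot    → [3, 3, 0]
over   → [3, 3, 0, 3]
mod    → [3, 3, 0]
swap   → [3, 0, 3]
dup    → [3, 0, 3, 3]

[3, 0, 3, 3]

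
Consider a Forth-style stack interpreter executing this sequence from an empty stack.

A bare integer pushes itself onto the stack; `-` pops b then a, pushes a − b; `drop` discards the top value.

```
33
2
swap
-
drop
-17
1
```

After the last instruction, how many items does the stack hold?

33    [33]
2     [33, 2]
swap  [2, 33]
-     [-31]
drop  []
-17   [-17]
1     [-17, 1]

2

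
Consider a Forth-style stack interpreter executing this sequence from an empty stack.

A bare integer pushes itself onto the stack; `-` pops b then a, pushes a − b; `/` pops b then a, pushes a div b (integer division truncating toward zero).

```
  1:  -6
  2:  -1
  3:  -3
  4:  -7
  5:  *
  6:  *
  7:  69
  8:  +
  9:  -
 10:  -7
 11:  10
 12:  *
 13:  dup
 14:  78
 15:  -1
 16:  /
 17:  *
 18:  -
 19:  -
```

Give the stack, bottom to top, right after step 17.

[-54, -70, 5460]

-6  -> [-6]
-1  -> [-6, -1]
-3  -> [-6, -1, -3]
-7  -> [-6, -1, -3, -7]
*   -> [-6, -1, 21]
*   -> [-6, -21]
69  -> [-6, -21, 69]
+   -> [-6, 48]
-   -> [-54]
-7  -> [-54, -7]
10  -> [-54, -7, 10]
*   -> [-54, -70]
dup -> [-54, -70, -70]
78  -> [-54, -70, -70, 78]
-1  -> [-54, -70, -70, 78, -1]
/   -> [-54, -70, -70, -78]
*   -> [-54, -70, 5460]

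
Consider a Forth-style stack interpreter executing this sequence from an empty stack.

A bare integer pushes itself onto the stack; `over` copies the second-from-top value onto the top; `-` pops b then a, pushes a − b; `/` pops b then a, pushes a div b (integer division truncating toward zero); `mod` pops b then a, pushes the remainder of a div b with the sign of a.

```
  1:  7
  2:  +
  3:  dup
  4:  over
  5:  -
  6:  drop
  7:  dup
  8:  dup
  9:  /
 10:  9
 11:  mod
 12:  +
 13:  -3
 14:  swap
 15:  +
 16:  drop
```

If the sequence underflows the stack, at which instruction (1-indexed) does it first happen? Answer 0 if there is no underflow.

2

7 -> 7
+  — needs 2 operands, stack has 1 → underflow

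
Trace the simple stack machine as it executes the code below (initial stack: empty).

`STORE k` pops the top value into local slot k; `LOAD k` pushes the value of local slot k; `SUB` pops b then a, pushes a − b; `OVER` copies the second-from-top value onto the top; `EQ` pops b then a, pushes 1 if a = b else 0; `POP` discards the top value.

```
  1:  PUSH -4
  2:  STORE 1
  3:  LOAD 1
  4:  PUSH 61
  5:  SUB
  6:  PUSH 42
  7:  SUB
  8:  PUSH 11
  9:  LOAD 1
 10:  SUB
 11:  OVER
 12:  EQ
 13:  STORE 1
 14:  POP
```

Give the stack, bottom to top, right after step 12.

PUSH -4  [-4]
STORE 1  []
LOAD 1   [-4]
PUSH 61  [-4, 61]
SUB      [-65]
PUSH 42  [-65, 42]
SUB      [-107]
PUSH 11  [-107, 11]
LOAD 1   [-107, 11, -4]
SUB      [-107, 15]
OVER     [-107, 15, -107]
EQ       [-107, 0]

[-107, 0]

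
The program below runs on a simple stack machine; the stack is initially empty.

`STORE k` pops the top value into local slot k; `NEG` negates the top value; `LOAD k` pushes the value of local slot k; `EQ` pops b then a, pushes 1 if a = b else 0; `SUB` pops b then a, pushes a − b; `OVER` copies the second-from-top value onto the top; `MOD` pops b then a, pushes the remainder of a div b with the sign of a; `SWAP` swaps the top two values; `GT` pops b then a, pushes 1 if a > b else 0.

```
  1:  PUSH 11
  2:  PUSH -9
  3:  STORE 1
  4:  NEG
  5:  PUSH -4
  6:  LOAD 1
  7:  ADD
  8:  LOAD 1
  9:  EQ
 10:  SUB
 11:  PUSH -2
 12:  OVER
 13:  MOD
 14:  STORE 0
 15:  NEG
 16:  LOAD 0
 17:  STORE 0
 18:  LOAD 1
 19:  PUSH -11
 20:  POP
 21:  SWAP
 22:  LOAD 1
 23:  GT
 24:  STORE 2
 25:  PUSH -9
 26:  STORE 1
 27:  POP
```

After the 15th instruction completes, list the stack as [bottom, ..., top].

[11]

PUSH 11 → [11]
PUSH -9 → [11, -9]
STORE 1 → [11]
NEG     → [-11]
PUSH -4 → [-11, -4]
LOAD 1  → [-11, -4, -9]
ADD     → [-11, -13]
LOAD 1  → [-11, -13, -9]
EQ      → [-11, 0]
SUB     → [-11]
PUSH -2 → [-11, -2]
OVER    → [-11, -2, -11]
MOD     → [-11, -2]
STORE 0 → [-11]
NEG     → [11]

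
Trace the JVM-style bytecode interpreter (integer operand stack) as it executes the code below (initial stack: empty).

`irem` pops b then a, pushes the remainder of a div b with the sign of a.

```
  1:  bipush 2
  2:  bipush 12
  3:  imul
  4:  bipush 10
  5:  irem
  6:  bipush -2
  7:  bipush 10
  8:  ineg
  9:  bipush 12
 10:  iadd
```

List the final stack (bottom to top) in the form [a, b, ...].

[4, -2, 2]

bipush 2   [2]
bipush 12  [2, 12]
imul       [24]
bipush 10  [24, 10]
irem       [4]
bipush -2  [4, -2]
bipush 10  [4, -2, 10]
ineg       [4, -2, -10]
bipush 12  [4, -2, -10, 12]
iadd       [4, -2, 2]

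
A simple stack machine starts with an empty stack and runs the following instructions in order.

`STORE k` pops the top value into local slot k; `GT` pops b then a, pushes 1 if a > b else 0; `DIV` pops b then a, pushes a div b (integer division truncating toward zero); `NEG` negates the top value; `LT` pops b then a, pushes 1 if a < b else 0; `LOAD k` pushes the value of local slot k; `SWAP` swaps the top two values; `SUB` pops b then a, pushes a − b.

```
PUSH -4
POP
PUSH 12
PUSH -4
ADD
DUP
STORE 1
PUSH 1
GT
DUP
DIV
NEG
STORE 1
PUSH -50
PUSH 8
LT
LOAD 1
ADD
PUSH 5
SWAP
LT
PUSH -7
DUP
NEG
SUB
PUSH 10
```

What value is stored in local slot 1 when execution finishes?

-1

PUSH -4  : -4
POP      : (empty)
PUSH 12  : 12
PUSH -4  : 12 -4
ADD      : 8
DUP      : 8 8
STORE 1  : 8
PUSH 1   : 8 1
GT       : 1
DUP      : 1 1
DIV      : 1
NEG      : -1
STORE 1  : (empty)
PUSH -50 : -50
PUSH 8   : -50 8
LT       : 1
LOAD 1   : 1 -1
ADD      : 0
PUSH 5   : 0 5
SWAP     : 5 0
LT       : 0
PUSH -7  : 0 -7
DUP      : 0 -7 -7
NEG      : 0 -7 7
SUB      : 0 -14
PUSH 10  : 0 -14 10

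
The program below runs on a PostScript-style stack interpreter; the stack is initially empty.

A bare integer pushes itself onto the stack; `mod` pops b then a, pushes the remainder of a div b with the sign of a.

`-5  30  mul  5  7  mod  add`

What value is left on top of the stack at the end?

-5  : [-5]
30  : [-5, 30]
mul : [-150]
5   : [-150, 5]
7   : [-150, 5, 7]
mod : [-150, 5]
add : [-145]

-145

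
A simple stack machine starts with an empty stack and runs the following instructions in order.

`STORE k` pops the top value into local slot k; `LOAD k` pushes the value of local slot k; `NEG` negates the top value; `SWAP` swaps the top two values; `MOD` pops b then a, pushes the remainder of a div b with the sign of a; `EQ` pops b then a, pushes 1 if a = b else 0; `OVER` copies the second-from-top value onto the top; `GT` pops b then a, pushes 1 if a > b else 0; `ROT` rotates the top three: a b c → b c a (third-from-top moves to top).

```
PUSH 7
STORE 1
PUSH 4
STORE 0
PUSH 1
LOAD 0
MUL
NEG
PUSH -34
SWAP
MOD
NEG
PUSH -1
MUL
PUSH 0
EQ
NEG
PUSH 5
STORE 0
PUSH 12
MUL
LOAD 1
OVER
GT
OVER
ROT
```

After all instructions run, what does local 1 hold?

7

PUSH 7   -> 7
STORE 1  -> (empty)
PUSH 4   -> 4
STORE 0  -> (empty)
PUSH 1   -> 1
LOAD 0   -> 1 4
MUL      -> 4
NEG      -> -4
PUSH -34 -> -4 -34
SWAP     -> -34 -4
MOD      -> -2
NEG      -> 2
PUSH -1  -> 2 -1
MUL      -> -2
PUSH 0   -> -2 0
EQ       -> 0
NEG      -> 0
PUSH 5   -> 0 5
STORE 0  -> 0
PUSH 12  -> 0 12
MUL      -> 0
LOAD 1   -> 0 7
OVER     -> 0 7 0
GT       -> 0 1
OVER     -> 0 1 0
ROT      -> 1 0 0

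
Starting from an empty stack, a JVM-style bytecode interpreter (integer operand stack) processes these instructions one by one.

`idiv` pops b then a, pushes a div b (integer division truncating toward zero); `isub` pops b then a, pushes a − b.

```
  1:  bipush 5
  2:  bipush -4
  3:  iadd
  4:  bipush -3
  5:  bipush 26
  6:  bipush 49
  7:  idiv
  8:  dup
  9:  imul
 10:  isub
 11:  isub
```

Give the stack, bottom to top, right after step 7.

bipush 5   5
bipush -4  5 -4
iadd       1
bipush -3  1 -3
bipush 26  1 -3 26
bipush 49  1 -3 26 49
idiv       1 -3 0

[1, -3, 0]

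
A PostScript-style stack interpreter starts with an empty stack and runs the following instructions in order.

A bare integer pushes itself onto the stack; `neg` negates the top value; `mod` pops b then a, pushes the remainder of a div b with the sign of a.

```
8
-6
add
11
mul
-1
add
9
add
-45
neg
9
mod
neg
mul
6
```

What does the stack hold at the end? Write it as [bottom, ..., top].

[0, 6]

8   : 8
-6  : 8 -6
add : 2
11  : 2 11
mul : 22
-1  : 22 -1
add : 21
9   : 21 9
add : 30
-45 : 30 -45
neg : 30 45
9   : 30 45 9
mod : 30 0
neg : 30 0
mul : 0
6   : 0 6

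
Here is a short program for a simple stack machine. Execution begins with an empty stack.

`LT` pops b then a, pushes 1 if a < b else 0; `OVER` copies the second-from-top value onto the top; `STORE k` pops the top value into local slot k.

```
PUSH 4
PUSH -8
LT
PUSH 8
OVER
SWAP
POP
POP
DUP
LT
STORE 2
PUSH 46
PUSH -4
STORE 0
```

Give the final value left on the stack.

46

PUSH 4   [4]
PUSH -8  [4, -8]
LT       [0]
PUSH 8   [0, 8]
OVER     [0, 8, 0]
SWAP     [0, 0, 8]
POP      [0, 0]
POP      [0]
DUP      [0, 0]
LT       [0]
STORE 2  []
PUSH 46  [46]
PUSH -4  [46, -4]
STORE 0  [46]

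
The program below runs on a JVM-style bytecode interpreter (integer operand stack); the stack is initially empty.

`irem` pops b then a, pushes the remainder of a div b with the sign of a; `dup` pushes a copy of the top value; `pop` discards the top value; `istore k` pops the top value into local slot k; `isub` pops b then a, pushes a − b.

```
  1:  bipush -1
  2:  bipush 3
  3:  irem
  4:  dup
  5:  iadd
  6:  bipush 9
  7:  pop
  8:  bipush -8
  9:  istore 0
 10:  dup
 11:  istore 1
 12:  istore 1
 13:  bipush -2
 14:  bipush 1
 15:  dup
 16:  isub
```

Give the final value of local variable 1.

bipush -1 → [-1]
bipush 3  → [-1, 3]
irem      → [-1]
dup       → [-1, -1]
iadd      → [-2]
bipush 9  → [-2, 9]
pop       → [-2]
bipush -8 → [-2, -8]
istore 0  → [-2]
dup       → [-2, -2]
istore 1  → [-2]
istore 1  → []
bipush -2 → [-2]
bipush 1  → [-2, 1]
dup       → [-2, 1, 1]
isub      → [-2, 0]

-2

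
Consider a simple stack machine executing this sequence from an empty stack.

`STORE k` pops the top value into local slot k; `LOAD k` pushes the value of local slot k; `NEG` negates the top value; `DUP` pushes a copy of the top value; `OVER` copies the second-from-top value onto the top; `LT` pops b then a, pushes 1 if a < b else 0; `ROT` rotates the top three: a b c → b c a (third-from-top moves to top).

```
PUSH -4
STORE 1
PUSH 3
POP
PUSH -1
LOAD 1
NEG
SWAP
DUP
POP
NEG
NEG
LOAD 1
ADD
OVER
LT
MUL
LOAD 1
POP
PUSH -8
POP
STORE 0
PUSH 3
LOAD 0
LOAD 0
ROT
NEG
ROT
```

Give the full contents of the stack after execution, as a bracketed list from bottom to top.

[4, -3, 4]

PUSH -4 : [-4]
STORE 1 : []
PUSH 3  : [3]
POP     : []
PUSH -1 : [-1]
LOAD 1  : [-1, -4]
NEG     : [-1, 4]
SWAP    : [4, -1]
DUP     : [4, -1, -1]
POP     : [4, -1]
NEG     : [4, 1]
NEG     : [4, -1]
LOAD 1  : [4, -1, -4]
ADD     : [4, -5]
OVER    : [4, -5, 4]
LT      : [4, 1]
MUL     : [4]
LOAD 1  : [4, -4]
POP     : [4]
PUSH -8 : [4, -8]
POP     : [4]
STORE 0 : []
PUSH 3  : [3]
LOAD 0  : [3, 4]
LOAD 0  : [3, 4, 4]
ROT     : [4, 4, 3]
NEG     : [4, 4, -3]
ROT     : [4, -3, 4]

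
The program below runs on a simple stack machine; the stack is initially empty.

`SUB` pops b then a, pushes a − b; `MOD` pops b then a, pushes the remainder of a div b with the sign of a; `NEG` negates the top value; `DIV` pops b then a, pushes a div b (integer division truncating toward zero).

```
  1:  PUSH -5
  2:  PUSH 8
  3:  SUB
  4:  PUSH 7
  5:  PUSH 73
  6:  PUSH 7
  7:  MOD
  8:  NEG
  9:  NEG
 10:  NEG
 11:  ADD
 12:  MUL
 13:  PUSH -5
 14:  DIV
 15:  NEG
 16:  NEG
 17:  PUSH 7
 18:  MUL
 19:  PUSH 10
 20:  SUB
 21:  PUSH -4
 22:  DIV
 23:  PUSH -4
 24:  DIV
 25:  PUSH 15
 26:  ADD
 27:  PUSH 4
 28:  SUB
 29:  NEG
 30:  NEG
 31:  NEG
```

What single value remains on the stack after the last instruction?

PUSH -5 → [-5]
PUSH 8  → [-5, 8]
SUB     → [-13]
PUSH 7  → [-13, 7]
PUSH 73 → [-13, 7, 73]
PUSH 7  → [-13, 7, 73, 7]
MOD     → [-13, 7, 3]
NEG     → [-13, 7, -3]
NEG     → [-13, 7, 3]
NEG     → [-13, 7, -3]
ADD     → [-13, 4]
MUL     → [-52]
PUSH -5 → [-52, -5]
DIV     → [10]
NEG     → [-10]
NEG     → [10]
PUSH 7  → [10, 7]
MUL     → [70]
PUSH 10 → [70, 10]
SUB     → [60]
PUSH -4 → [60, -4]
DIV     → [-15]
PUSH -4 → [-15, -4]
DIV     → [3]
PUSH 15 → [3, 15]
ADD     → [18]
PUSH 4  → [18, 4]
SUB     → [14]
NEG     → [-14]
NEG     → [14]
NEG     → [-14]

-14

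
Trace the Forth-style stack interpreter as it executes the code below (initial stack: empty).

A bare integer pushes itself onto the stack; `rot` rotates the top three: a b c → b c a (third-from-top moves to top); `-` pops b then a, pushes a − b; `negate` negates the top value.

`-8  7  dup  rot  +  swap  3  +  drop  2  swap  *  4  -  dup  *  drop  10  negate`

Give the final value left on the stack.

-8     : -8
7      : -8 7
dup    : -8 7 7
rot    : 7 7 -8
+      : 7 -1
swap   : -1 7
3      : -1 7 3
+      : -1 10
drop   : -1
2      : -1 2
swap   : 2 -1
*      : -2
4      : -2 4
-      : -6
dup    : -6 -6
*      : 36
drop   : (empty)
10     : 10
negate : -10

-10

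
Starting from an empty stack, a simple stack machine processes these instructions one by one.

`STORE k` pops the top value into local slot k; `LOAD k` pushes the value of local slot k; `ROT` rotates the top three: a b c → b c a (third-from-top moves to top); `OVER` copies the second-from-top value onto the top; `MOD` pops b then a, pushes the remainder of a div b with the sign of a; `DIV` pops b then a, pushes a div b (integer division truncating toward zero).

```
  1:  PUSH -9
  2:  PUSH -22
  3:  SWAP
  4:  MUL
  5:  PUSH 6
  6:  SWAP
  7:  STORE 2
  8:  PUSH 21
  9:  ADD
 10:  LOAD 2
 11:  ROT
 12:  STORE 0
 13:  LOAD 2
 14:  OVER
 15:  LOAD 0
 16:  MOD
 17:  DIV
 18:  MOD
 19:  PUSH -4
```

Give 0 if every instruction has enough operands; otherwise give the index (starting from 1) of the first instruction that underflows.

11

PUSH -9  → -9
PUSH -22 → -9 -22
SWAP     → -22 -9
MUL      → 198
PUSH 6   → 198 6
SWAP     → 6 198
STORE 2  → 6
PUSH 21  → 6 21
ADD      → 27
LOAD 2   → 27 198
ROT  — needs 3 operands, stack has 2 → underflow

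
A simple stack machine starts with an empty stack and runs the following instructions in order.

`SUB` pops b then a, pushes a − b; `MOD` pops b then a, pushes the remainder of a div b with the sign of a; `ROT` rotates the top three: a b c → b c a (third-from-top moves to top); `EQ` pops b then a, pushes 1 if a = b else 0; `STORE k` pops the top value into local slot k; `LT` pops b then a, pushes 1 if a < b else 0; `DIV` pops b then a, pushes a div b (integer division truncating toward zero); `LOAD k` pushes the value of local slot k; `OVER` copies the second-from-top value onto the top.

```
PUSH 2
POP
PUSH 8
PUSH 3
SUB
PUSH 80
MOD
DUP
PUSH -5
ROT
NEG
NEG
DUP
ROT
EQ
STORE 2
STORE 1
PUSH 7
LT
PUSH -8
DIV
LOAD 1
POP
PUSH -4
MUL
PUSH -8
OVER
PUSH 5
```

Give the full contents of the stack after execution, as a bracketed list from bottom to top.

PUSH 2  -> [2]
POP     -> []
PUSH 8  -> [8]
PUSH 3  -> [8, 3]
SUB     -> [5]
PUSH 80 -> [5, 80]
MOD     -> [5]
DUP     -> [5, 5]
PUSH -5 -> [5, 5, -5]
ROT     -> [5, -5, 5]
NEG     -> [5, -5, -5]
NEG     -> [5, -5, 5]
DUP     -> [5, -5, 5, 5]
ROT     -> [5, 5, 5, -5]
EQ      -> [5, 5, 0]
STORE 2 -> [5, 5]
STORE 1 -> [5]
PUSH 7  -> [5, 7]
LT      -> [1]
PUSH -8 -> [1, -8]
DIV     -> [0]
LOAD 1  -> [0, 5]
POP     -> [0]
PUSH -4 -> [0, -4]
MUL     -> [0]
PUSH -8 -> [0, -8]
OVER    -> [0, -8, 0]
PUSH 5  -> [0, -8, 0, 5]

[0, -8, 0, 5]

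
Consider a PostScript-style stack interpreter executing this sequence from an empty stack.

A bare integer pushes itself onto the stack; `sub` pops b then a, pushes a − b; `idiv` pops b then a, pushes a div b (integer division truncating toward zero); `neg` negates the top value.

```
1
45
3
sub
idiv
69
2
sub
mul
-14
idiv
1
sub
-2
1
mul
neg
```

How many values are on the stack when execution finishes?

2

1    : 1
45   : 1 45
3    : 1 45 3
sub  : 1 42
idiv : 0
69   : 0 69
2    : 0 69 2
sub  : 0 67
mul  : 0
-14  : 0 -14
idiv : 0
1    : 0 1
sub  : -1
-2   : -1 -2
1    : -1 -2 1
mul  : -1 -2
neg  : -1 2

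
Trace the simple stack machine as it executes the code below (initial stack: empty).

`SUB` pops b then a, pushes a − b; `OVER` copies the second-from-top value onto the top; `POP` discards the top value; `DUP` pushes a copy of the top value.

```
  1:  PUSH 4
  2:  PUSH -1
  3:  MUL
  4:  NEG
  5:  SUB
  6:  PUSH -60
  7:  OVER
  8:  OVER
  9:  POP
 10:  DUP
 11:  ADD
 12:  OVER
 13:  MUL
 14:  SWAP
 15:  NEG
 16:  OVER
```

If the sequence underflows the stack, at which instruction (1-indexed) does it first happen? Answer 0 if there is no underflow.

PUSH 4  → [4]
PUSH -1 → [4, -1]
MUL     → [-4]
NEG     → [4]
SUB  — needs 2 operands, stack has 1 → underflow

5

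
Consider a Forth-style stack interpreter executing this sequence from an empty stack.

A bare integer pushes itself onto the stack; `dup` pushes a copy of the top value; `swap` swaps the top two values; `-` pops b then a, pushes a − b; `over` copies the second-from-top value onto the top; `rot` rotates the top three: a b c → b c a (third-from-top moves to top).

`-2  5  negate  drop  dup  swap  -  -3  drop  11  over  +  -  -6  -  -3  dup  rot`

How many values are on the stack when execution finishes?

3

-2      [-2]
5       [-2, 5]
negate  [-2, -5]
drop    [-2]
dup     [-2, -2]
swap    [-2, -2]
-       [0]
-3      [0, -3]
drop    [0]
11      [0, 11]
over    [0, 11, 0]
+       [0, 11]
-       [-11]
-6      [-11, -6]
-       [-5]
-3      [-5, -3]
dup     [-5, -3, -3]
rot     [-3, -3, -5]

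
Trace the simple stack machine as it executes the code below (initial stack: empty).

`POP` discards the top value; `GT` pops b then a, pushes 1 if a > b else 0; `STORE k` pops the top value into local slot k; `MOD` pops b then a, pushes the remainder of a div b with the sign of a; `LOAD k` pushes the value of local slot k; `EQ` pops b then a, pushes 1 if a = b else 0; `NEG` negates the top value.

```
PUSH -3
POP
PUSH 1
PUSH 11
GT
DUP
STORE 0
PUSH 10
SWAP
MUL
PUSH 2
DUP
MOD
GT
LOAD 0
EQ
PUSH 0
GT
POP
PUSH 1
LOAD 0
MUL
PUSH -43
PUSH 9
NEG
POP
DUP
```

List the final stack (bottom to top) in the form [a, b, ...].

[0, -43, -43]

PUSH -3  -> -3
POP      -> (empty)
PUSH 1   -> 1
PUSH 11  -> 1 11
GT       -> 0
DUP      -> 0 0
STORE 0  -> 0
PUSH 10  -> 0 10
SWAP     -> 10 0
MUL      -> 0
PUSH 2   -> 0 2
DUP      -> 0 2 2
MOD      -> 0 0
GT       -> 0
LOAD 0   -> 0 0
EQ       -> 1
PUSH 0   -> 1 0
GT       -> 1
POP      -> (empty)
PUSH 1   -> 1
LOAD 0   -> 1 0
MUL      -> 0
PUSH -43 -> 0 -43
PUSH 9   -> 0 -43 9
NEG      -> 0 -43 -9
POP      -> 0 -43
DUP      -> 0 -43 -43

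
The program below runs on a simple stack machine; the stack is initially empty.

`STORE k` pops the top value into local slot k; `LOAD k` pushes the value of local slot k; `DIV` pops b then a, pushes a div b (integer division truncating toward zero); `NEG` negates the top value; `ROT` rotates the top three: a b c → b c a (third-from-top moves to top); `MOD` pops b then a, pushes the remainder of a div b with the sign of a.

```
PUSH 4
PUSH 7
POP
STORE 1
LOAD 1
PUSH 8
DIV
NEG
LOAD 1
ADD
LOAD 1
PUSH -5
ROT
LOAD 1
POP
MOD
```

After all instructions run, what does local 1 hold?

PUSH 4  -> [4]
PUSH 7  -> [4, 7]
POP     -> [4]
STORE 1 -> []
LOAD 1  -> [4]
PUSH 8  -> [4, 8]
DIV     -> [0]
NEG     -> [0]
LOAD 1  -> [0, 4]
ADD     -> [4]
LOAD 1  -> [4, 4]
PUSH -5 -> [4, 4, -5]
ROT     -> [4, -5, 4]
LOAD 1  -> [4, -5, 4, 4]
POP     -> [4, -5, 4]
MOD     -> [4, -1]

4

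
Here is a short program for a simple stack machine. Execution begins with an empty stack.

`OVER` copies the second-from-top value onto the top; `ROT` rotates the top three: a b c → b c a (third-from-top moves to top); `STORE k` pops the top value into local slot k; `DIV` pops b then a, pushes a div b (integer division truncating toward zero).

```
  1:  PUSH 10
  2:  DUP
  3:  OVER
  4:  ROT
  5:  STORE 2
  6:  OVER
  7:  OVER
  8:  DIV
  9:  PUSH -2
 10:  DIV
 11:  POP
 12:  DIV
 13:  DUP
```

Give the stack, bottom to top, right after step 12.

PUSH 10 -> 10
DUP     -> 10 10
OVER    -> 10 10 10
ROT     -> 10 10 10
STORE 2 -> 10 10
OVER    -> 10 10 10
OVER    -> 10 10 10 10
DIV     -> 10 10 1
PUSH -2 -> 10 10 1 -2
DIV     -> 10 10 0
POP     -> 10 10
DIV     -> 1

[1]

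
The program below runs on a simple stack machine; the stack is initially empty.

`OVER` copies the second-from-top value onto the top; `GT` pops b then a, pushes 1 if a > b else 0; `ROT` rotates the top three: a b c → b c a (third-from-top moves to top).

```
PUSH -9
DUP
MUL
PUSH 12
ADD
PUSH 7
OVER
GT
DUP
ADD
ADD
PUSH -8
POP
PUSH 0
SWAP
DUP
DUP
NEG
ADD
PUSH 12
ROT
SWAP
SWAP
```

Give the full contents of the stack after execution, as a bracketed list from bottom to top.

PUSH -9  -9
DUP      -9 -9
MUL      81
PUSH 12  81 12
ADD      93
PUSH 7   93 7
OVER     93 7 93
GT       93 0
DUP      93 0 0
ADD      93 0
ADD      93
PUSH -8  93 -8
POP      93
PUSH 0   93 0
SWAP     0 93
DUP      0 93 93
DUP      0 93 93 93
NEG      0 93 93 -93
ADD      0 93 0
PUSH 12  0 93 0 12
ROT      0 0 12 93
SWAP     0 0 93 12
SWAP     0 0 12 93

[0, 0, 12, 93]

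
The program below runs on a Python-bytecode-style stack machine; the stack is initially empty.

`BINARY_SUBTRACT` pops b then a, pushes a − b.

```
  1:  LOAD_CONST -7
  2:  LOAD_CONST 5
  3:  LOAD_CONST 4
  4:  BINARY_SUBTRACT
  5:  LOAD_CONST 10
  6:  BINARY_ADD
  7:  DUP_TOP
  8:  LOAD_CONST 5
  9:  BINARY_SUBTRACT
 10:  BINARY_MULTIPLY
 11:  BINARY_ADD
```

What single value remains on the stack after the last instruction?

LOAD_CONST -7    [-7]
LOAD_CONST 5     [-7, 5]
LOAD_CONST 4     [-7, 5, 4]
BINARY_SUBTRACT  [-7, 1]
LOAD_CONST 10    [-7, 1, 10]
BINARY_ADD       [-7, 11]
DUP_TOP          [-7, 11, 11]
LOAD_CONST 5     [-7, 11, 11, 5]
BINARY_SUBTRACT  [-7, 11, 6]
BINARY_MULTIPLY  [-7, 66]
BINARY_ADD       [59]

59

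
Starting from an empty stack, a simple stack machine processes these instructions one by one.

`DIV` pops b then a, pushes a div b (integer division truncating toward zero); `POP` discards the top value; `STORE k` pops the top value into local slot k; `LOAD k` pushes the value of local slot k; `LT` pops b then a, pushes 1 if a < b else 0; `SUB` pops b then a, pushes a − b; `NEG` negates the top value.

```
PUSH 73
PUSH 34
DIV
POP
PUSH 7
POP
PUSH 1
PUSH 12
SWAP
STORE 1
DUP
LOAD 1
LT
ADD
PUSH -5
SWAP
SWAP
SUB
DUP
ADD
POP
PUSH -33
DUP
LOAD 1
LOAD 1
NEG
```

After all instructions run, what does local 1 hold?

PUSH 73  -> 73
PUSH 34  -> 73 34
DIV      -> 2
POP      -> (empty)
PUSH 7   -> 7
POP      -> (empty)
PUSH 1   -> 1
PUSH 12  -> 1 12
SWAP     -> 12 1
STORE 1  -> 12
DUP      -> 12 12
LOAD 1   -> 12 12 1
LT       -> 12 0
ADD      -> 12
PUSH -5  -> 12 -5
SWAP     -> -5 12
SWAP     -> 12 -5
SUB      -> 17
DUP      -> 17 17
ADD      -> 34
POP      -> (empty)
PUSH -33 -> -33
DUP      -> -33 -33
LOAD 1   -> -33 -33 1
LOAD 1   -> -33 -33 1 1
NEG      -> -33 -33 1 -1

1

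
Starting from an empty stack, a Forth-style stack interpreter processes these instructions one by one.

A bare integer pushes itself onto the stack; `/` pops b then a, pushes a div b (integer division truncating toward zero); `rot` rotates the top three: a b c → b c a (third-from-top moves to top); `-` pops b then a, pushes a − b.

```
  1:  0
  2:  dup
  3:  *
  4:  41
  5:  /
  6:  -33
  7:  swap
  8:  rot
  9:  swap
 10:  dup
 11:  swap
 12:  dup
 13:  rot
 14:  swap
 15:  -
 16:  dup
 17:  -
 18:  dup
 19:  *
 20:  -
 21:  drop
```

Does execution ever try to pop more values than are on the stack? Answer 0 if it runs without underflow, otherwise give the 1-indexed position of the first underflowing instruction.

0    : [0]
dup  : [0, 0]
*    : [0]
41   : [0, 41]
/    : [0]
-33  : [0, -33]
swap : [-33, 0]
rot  — needs 3 operands, stack has 2 → underflow

8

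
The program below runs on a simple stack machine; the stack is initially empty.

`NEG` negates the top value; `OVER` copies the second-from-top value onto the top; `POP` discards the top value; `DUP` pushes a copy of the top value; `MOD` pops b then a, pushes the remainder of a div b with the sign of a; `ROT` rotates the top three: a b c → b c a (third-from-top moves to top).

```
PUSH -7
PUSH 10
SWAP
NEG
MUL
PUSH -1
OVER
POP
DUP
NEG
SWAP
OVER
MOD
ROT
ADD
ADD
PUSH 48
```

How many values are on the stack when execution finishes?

2

PUSH -7  -7
PUSH 10  -7 10
SWAP     10 -7
NEG      10 7
MUL      70
PUSH -1  70 -1
OVER     70 -1 70
POP      70 -1
DUP      70 -1 -1
NEG      70 -1 1
SWAP     70 1 -1
OVER     70 1 -1 1
MOD      70 1 0
ROT      1 0 70
ADD      1 70
ADD      71
PUSH 48  71 48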